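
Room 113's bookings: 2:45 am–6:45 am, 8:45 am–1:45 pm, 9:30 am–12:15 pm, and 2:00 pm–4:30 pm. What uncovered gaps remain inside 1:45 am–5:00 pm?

After merging, the occupied span is 2:45 am–6:45 am, 8:45 am–1:45 pm, 2:00 pm–4:30 pm.
Gaps within 1:45 am–5:00 pm: 1:45 am–2:45 am, 6:45 am–8:45 am, 1:45 pm–2:00 pm, 4:30 pm–5:00 pm.

1:45 am–2:45 am, 6:45 am–8:45 am, 1:45 pm–2:00 pm, 4:30 pm–5:00 pm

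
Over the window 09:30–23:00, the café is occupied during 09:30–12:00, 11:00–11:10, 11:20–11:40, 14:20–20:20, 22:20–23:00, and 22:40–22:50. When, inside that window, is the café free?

Covered (merged): 09:30–12:00, 14:20–20:20, 22:20–23:00.
Complement within 09:30–23:00: 12:00–14:20, 20:20–22:20.

12:00–14:20, 20:20–22:20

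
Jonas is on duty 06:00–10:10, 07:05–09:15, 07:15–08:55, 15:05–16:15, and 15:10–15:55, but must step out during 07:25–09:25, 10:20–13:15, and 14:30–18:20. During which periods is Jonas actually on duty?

06:00–07:25, 09:25–10:10

A, merged: 06:00–10:10, 15:05–16:15.
06:00–10:10 with B removed leaves 06:00–07:25, 09:25–10:10.
15:05–16:15 lies entirely inside B → drops out.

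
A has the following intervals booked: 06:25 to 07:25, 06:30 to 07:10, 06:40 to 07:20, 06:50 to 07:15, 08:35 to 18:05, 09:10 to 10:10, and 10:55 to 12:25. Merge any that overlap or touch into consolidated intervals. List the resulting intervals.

06:25-07:25, 08:35-18:05

06:30-07:10 overlaps/touches 06:25-07:25 → extend to 06:25-07:25.
06:40-07:20 overlaps/touches 06:25-07:25 → extend to 06:25-07:25.
06:50-07:15 overlaps/touches 06:25-07:25 → extend to 06:25-07:25.
08:35-18:05 is disjoint → start new block.
09:10-10:10 overlaps/touches 08:35-18:05 → extend to 08:35-18:05.
10:55-12:25 overlaps/touches 08:35-18:05 → extend to 08:35-18:05.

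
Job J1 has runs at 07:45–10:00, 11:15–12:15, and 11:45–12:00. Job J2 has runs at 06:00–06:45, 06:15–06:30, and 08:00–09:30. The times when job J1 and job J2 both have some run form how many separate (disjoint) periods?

1

A, merged: 07:45–10:00, 11:15–12:15.
B, merged: 06:00–06:45, 08:00–09:30.
A ∩ B = 08:00–09:30.
That is 1 disjoint piece.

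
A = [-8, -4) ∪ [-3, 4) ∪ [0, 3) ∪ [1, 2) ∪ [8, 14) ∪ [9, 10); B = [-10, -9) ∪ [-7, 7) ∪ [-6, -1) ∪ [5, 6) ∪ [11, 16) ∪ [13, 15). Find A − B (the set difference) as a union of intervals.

First set merges to [-8, -4), [-3, 4), [8, 14).
Second set merges to [-10, -9), [-7, 7), [11, 16).
[-8, -4) minus B → [-8, -7).
[-3, 4): fully covered by B → removed.
[8, 14) minus B → [8, 11).

[-8, -7) ∪ [8, 11)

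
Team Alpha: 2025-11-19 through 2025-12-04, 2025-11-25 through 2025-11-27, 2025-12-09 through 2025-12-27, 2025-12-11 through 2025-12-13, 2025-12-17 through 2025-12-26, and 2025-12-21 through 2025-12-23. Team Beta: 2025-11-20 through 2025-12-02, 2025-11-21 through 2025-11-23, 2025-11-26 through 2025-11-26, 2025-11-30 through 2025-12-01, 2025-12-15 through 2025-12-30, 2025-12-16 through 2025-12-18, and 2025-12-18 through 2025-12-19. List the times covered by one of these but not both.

First set merges to 2025-11-19 through 2025-12-04, 2025-12-09 through 2025-12-27.
Second set merges to 2025-11-20 through 2025-12-02, 2025-12-15 through 2025-12-30.
A but not B: 2025-11-19 through 2025-11-19, 2025-12-03 through 2025-12-04, 2025-12-09 through 2025-12-14.
B but not A: 2025-12-28 through 2025-12-30.
Combining gives A △ B.

2025-11-19 through 2025-11-19, 2025-12-03 through 2025-12-04, 2025-12-09 through 2025-12-14, 2025-12-28 through 2025-12-30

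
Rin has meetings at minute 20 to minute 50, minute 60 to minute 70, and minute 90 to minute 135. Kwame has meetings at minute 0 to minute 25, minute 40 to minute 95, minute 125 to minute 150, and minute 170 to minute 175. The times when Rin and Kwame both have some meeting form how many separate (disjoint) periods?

A ∩ B = minute 20 to minute 25, minute 40 to minute 50, minute 60 to minute 70, minute 90 to minute 95, minute 125 to minute 135.
That is 5 disjoint pieces.

5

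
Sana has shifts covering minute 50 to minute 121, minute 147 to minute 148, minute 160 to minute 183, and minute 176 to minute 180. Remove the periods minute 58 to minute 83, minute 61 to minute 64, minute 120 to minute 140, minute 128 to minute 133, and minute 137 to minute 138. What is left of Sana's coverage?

minute 50 to minute 58, minute 83 to minute 120, minute 147 to minute 148, minute 160 to minute 183

First set merges to minute 50 to minute 121, minute 147 to minute 148, minute 160 to minute 183.
Second set merges to minute 58 to minute 83, minute 120 to minute 140.
minute 50 to minute 121 minus B → minute 50 to minute 58, minute 83 to minute 120.
minute 147 to minute 148: no B overlap → unchanged.
minute 160 to minute 183: no B overlap → unchanged.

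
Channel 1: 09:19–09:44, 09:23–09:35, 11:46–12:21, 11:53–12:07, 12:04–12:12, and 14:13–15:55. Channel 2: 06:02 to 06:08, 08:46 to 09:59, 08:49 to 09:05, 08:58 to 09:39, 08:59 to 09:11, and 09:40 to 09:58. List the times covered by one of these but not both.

06:02–06:08, 08:46–09:19, 09:44–09:59, 11:46–12:21, 14:13–15:55

Merge the first list: 09:19–09:44, 11:46–12:21, 14:13–15:55.
Merge the second list: 06:02–06:08, 08:46–09:59.
A but not B: 11:46–12:21, 14:13–15:55.
B but not A: 06:02–06:08, 08:46–09:19, 09:44–09:59.
Combining gives A △ B.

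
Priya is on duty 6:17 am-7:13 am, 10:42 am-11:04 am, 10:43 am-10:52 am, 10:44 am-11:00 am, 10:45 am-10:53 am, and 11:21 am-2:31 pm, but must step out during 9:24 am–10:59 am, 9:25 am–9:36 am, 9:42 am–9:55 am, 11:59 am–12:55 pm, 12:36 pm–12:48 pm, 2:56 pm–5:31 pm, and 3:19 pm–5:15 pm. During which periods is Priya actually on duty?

First set merges to 6:17 am-7:13 am, 10:42 am-11:04 am, 11:21 am-2:31 pm.
Second set merges to 9:24 am-10:59 am, 11:59 am-12:55 pm, 2:56 pm-5:31 pm.
6:17 am-7:13 am: nothing removed.
10:42 am-11:04 am \ B = 10:59 am-11:04 am.
11:21 am-2:31 pm \ B = 11:21 am-11:59 am, 12:55 pm-2:31 pm.

6:17 am-7:13 am, 10:59 am-11:04 am, 11:21 am-11:59 am, 12:55 pm-2:31 pm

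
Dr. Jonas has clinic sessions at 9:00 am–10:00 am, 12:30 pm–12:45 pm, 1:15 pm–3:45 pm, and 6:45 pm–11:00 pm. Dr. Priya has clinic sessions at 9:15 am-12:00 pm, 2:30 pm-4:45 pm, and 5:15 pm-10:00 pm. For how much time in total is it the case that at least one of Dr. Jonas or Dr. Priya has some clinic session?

12 h 30 min

A ∪ B = 9:00 am–12:00 pm, 12:30 pm–12:45 pm, 1:15 pm–4:45 pm, 5:15 pm–11:00 pm.
Total: 3 h + 15 min + 3 h 30 min + 5 h 45 min = 12 h 30 min.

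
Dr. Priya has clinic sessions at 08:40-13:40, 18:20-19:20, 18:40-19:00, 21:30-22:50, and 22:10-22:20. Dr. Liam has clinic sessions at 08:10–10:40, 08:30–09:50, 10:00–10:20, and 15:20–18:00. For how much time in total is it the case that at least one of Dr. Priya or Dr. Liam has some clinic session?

10 h 30 min

A, merged: 08:40-13:40, 18:20-19:20, 21:30-22:50.
B, merged: 08:10-10:40, 15:20-18:00.
A ∪ B = 08:10-13:40, 15:20-18:00, 18:20-19:20, 21:30-22:50.
Total: 5 h 30 min + 2 h 40 min + 1 h + 1 h 20 min = 10 h 30 min.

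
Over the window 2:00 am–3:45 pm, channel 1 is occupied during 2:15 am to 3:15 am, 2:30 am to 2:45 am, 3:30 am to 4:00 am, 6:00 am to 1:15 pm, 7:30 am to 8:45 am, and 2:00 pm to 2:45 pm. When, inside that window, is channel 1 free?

Covered (merged): 2:15 am-3:15 am, 3:30 am-4:00 am, 6:00 am-1:15 pm, 2:00 pm-2:45 pm.
Uncovered inside 2:00 am-3:45 pm: 2:00 am-2:15 am, 3:15 am-3:30 am, 4:00 am-6:00 am, 1:15 pm-2:00 pm, 2:45 pm-3:45 pm.

2:00 am-2:15 am, 3:15 am-3:30 am, 4:00 am-6:00 am, 1:15 pm-2:00 pm, 2:45 pm-3:45 pm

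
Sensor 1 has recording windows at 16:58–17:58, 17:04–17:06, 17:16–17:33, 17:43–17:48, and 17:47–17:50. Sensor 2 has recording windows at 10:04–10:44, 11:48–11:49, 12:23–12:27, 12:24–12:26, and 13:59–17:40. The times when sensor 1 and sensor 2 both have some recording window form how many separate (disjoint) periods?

Merge the first list: 16:58-17:58.
Merge the second list: 10:04-10:44, 11:48-11:49, 12:23-12:27, 13:59-17:40.
A ∩ B = 16:58-17:40.
That is 1 disjoint piece.

1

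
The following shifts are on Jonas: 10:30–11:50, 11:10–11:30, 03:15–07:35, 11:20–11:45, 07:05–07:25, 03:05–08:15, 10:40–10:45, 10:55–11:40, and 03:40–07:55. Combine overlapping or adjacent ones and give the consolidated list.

Sort by start: 03:05-08:15, 03:15-07:35, 03:40-07:55, 07:05-07:25, 10:30-11:50, 10:40-10:45, 10:55-11:40, 11:10-11:30, 11:20-11:45.
03:15-07:35 overlaps/touches 03:05-08:15 → extend to 03:05-08:15.
03:40-07:55 overlaps/touches 03:05-08:15 → extend to 03:05-08:15.
07:05-07:25 overlaps/touches 03:05-08:15 → extend to 03:05-08:15.
10:30-11:50 is disjoint → start new block.
10:40-10:45 overlaps/touches 10:30-11:50 → extend to 10:30-11:50.
10:55-11:40 overlaps/touches 10:30-11:50 → extend to 10:30-11:50.
11:10-11:30 overlaps/touches 10:30-11:50 → extend to 10:30-11:50.
11:20-11:45 overlaps/touches 10:30-11:50 → extend to 10:30-11:50.

03:05-08:15, 10:30-11:50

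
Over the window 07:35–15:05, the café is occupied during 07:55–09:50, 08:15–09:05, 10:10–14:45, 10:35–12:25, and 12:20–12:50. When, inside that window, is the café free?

The merged coverage is 07:55–09:50, 10:10–14:45.
Gaps within 07:35–15:05: 07:35–07:55, 09:50–10:10, 14:45–15:05.

07:35–07:55, 09:50–10:10, 14:45–15:05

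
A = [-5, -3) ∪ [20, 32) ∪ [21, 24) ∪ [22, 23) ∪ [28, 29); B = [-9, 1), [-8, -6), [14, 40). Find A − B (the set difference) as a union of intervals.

Merge the first list: [-5, -3), [20, 32).
Merge the second list: [-9, 1), [14, 40).
[-5, -3) lies entirely inside B → drops out.
[20, 32) lies entirely inside B → drops out.

none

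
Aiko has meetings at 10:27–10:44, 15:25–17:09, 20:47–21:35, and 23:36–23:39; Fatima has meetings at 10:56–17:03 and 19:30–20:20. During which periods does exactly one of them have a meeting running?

10:27–10:44, 10:56–15:25, 17:03–17:09, 19:30–20:20, 20:47–21:35, 23:36–23:39

A \ B = 10:27–10:44, 17:03–17:09, 20:47–21:35, 23:36–23:39.
B \ A = 10:56–15:25, 19:30–20:20.
Union of the two gives the symmetric difference.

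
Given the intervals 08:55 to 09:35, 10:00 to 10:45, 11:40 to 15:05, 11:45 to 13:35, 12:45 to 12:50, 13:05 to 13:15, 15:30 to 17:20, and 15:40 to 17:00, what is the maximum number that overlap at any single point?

Walk the sorted start/end points keeping a running depth.
The depth first hits 3 at 12:45.

3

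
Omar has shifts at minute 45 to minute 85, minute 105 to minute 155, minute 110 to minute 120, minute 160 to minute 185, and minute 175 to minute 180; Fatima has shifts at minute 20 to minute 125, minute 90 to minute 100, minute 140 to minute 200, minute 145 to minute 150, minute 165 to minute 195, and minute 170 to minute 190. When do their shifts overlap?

minute 45 to minute 85, minute 105 to minute 125, minute 140 to minute 155, minute 160 to minute 185

First set merges to minute 45 to minute 85, minute 105 to minute 155, minute 160 to minute 185.
Second set merges to minute 20 to minute 125, minute 140 to minute 200.
minute 45 to minute 85 meets the second set on minute 45 to minute 85.
minute 105 to minute 155 meets the second set on minute 105 to minute 125, minute 140 to minute 155.
minute 160 to minute 185 meets the second set on minute 160 to minute 185.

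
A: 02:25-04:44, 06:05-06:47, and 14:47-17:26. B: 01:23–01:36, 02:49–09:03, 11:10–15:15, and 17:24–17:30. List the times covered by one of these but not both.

Only in the first: 02:25–02:49, 15:15–17:24.
Only in the second: 01:23–01:36, 04:44–06:05, 06:47–09:03, 11:10–14:47, 17:26–17:30.
Together these are the periods covered by exactly one.

01:23–01:36, 02:25–02:49, 04:44–06:05, 06:47–09:03, 11:10–14:47, 15:15–17:24, 17:26–17:30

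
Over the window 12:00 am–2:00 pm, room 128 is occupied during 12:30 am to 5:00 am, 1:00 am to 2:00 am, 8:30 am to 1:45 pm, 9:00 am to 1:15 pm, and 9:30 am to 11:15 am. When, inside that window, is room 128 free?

Covered (merged): 12:30 am-5:00 am, 8:30 am-1:45 pm.
Complement within 12:00 am-2:00 pm: 12:00 am-12:30 am, 5:00 am-8:30 am, 1:45 pm-2:00 pm.

12:00 am-12:30 am, 5:00 am-8:30 am, 1:45 pm-2:00 pm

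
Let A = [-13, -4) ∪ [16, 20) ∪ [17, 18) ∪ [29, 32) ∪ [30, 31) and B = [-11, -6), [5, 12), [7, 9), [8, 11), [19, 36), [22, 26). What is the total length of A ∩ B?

Merge the first list: [-13, -4), [16, 20), [29, 32).
Merge the second list: [-11, -6), [5, 12), [19, 36).
A ∩ B = [-11, -6), [19, 20), [29, 32).
Total: 5 + 1 + 3 = 9.

9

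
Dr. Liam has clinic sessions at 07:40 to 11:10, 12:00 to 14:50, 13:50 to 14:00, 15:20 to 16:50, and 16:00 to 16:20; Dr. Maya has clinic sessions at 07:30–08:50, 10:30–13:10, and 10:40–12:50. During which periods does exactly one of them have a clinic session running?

Merge the first list: 07:40–11:10, 12:00–14:50, 15:20–16:50.
Merge the second list: 07:30–08:50, 10:30–13:10.
Only in the first: 08:50–10:30, 13:10–14:50, 15:20–16:50.
Only in the second: 07:30–07:40, 11:10–12:00.
Together these are the periods covered by exactly one.

07:30–07:40, 08:50–10:30, 11:10–12:00, 13:10–14:50, 15:20–16:50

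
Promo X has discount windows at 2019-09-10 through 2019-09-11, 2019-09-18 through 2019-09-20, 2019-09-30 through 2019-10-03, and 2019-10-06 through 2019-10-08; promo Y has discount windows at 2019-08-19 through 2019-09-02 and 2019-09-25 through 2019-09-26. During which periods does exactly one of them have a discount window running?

2019-08-19 through 2019-09-02, 2019-09-10 through 2019-09-11, 2019-09-18 through 2019-09-20, 2019-09-25 through 2019-09-26, 2019-09-30 through 2019-10-03, 2019-10-06 through 2019-10-08

A but not B: 2019-09-10 through 2019-09-11, 2019-09-18 through 2019-09-20, 2019-09-30 through 2019-10-03, 2019-10-06 through 2019-10-08.
B but not A: 2019-08-19 through 2019-09-02, 2019-09-25 through 2019-09-26.
Combining gives A △ B.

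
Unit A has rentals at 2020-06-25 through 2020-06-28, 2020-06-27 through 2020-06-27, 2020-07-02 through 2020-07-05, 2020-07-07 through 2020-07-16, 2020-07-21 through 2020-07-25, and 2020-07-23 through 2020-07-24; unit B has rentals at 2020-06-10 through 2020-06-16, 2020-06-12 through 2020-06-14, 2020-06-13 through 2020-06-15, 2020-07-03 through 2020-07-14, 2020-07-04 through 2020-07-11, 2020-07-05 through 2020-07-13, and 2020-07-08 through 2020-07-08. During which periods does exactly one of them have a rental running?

First set merges to 2020-06-25 through 2020-06-28, 2020-07-02 through 2020-07-05, 2020-07-07 through 2020-07-16, 2020-07-21 through 2020-07-25.
Second set merges to 2020-06-10 through 2020-06-16, 2020-07-03 through 2020-07-14.
A but not B: 2020-06-25 through 2020-06-28, 2020-07-02 through 2020-07-02, 2020-07-15 through 2020-07-16, 2020-07-21 through 2020-07-25.
B but not A: 2020-06-10 through 2020-06-16, 2020-07-06 through 2020-07-06.
Combining gives A △ B.

2020-06-10 through 2020-06-16, 2020-06-25 through 2020-06-28, 2020-07-02 through 2020-07-02, 2020-07-06 through 2020-07-06, 2020-07-15 through 2020-07-16, 2020-07-21 through 2020-07-25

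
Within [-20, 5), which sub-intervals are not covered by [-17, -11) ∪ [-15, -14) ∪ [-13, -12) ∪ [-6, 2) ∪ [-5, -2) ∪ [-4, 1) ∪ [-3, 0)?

[-20, -17) ∪ [-11, -6) ∪ [2, 5)

The merged coverage is [-17, -11), [-6, 2).
Uncovered inside [-20, 5): [-20, -17), [-11, -6), [2, 5).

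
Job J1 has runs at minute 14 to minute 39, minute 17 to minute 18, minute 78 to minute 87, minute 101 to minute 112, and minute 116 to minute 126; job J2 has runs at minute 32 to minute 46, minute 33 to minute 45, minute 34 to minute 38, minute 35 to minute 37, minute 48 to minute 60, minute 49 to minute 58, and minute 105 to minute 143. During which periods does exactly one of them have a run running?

minute 14 to minute 32, minute 39 to minute 46, minute 48 to minute 60, minute 78 to minute 87, minute 101 to minute 105, minute 112 to minute 116, minute 126 to minute 143

A, merged: minute 14 to minute 39, minute 78 to minute 87, minute 101 to minute 112, minute 116 to minute 126.
B, merged: minute 32 to minute 46, minute 48 to minute 60, minute 105 to minute 143.
A \ B = minute 14 to minute 32, minute 78 to minute 87, minute 101 to minute 105.
B \ A = minute 39 to minute 46, minute 48 to minute 60, minute 112 to minute 116, minute 126 to minute 143.
Union of the two gives the symmetric difference.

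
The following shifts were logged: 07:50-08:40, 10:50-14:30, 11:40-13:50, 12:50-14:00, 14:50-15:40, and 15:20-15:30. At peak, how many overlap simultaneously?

3

Walk the sorted start/end points keeping a running depth.
The depth first hits 3 at 12:50.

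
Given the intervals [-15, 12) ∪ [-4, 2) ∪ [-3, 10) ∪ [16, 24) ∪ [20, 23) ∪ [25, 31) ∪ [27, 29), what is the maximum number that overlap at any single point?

Walk the sorted start/end points keeping a running depth.
The depth first hits 3 at -3.

3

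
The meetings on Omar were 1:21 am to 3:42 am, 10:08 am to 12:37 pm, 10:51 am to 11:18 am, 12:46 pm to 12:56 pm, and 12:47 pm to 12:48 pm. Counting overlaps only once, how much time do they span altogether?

5 h

Merged: 1:21 am–3:42 am, 10:08 am–12:37 pm, 12:46 pm–12:56 pm.
Lengths: 2 h 21 min + 2 h 29 min + 10 min = 5 h.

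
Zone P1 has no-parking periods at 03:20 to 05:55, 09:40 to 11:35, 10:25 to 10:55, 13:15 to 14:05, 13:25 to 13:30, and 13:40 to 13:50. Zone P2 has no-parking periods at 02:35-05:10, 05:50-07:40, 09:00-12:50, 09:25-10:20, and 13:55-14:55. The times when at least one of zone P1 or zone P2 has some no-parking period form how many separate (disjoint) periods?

3

First set merges to 03:20–05:55, 09:40–11:35, 13:15–14:05.
Second set merges to 02:35–05:10, 05:50–07:40, 09:00–12:50, 13:55–14:55.
A ∪ B = 02:35–07:40, 09:00–12:50, 13:15–14:55.
That is 3 disjoint pieces.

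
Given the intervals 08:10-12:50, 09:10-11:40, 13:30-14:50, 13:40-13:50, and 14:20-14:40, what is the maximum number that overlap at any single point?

Sweep endpoints in order; track running count of active intervals.
Peak of 2 reached at 09:10.

2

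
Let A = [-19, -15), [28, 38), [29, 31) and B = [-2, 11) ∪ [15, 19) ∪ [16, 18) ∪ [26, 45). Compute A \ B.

A, merged: [-19, -15), [28, 38).
B, merged: [-2, 11), [15, 19), [26, 45).
[-19, -15): nothing removed.
[28, 38): entirely removed.

[-19, -15)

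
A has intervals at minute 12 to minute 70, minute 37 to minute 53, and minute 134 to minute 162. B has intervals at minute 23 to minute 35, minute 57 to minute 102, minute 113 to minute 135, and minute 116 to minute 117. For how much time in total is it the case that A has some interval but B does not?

First set merges to minute 12 to minute 70, minute 134 to minute 162.
Second set merges to minute 23 to minute 35, minute 57 to minute 102, minute 113 to minute 135.
A \ B = minute 12 to minute 23, minute 35 to minute 57, minute 135 to minute 162.
Total: 11 minutes + 22 minutes + 27 minutes = 60 minutes.

60 minutes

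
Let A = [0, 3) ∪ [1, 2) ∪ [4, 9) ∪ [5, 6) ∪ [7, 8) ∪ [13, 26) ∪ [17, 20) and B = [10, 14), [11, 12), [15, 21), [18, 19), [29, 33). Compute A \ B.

[0, 3) ∪ [4, 9) ∪ [14, 15) ∪ [21, 26)

A, merged: [0, 3), [4, 9), [13, 26).
B, merged: [10, 14), [15, 21), [29, 33).
[0, 3): nothing removed.
[4, 9): nothing removed.
[13, 26) \ B = [14, 15), [21, 26).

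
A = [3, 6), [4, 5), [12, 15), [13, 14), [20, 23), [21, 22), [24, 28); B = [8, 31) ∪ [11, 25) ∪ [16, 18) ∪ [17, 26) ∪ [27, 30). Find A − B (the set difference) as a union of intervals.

[3, 6)

Merge the first list: [3, 6), [12, 15), [20, 23), [24, 28).
Merge the second list: [8, 31).
[3, 6): no B overlap → unchanged.
[12, 15): fully covered by B → removed.
[20, 23): fully covered by B → removed.
[24, 28): fully covered by B → removed.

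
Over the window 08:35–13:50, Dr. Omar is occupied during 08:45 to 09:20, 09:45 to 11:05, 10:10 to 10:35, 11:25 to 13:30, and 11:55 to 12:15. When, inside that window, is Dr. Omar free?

08:35–08:45, 09:20–09:45, 11:05–11:25, 13:30–13:50

The merged coverage is 08:45–09:20, 09:45–11:05, 11:25–13:30.
Complement within 08:35–13:50: 08:35–08:45, 09:20–09:45, 11:05–11:25, 13:30–13:50.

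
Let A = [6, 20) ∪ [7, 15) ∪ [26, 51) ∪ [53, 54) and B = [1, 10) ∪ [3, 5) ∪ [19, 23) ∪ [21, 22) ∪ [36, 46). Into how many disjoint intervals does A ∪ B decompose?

A, merged: [6, 20), [26, 51), [53, 54).
B, merged: [1, 10), [19, 23), [36, 46).
A ∪ B = [1, 23), [26, 51), [53, 54).
That is 3 disjoint pieces.

3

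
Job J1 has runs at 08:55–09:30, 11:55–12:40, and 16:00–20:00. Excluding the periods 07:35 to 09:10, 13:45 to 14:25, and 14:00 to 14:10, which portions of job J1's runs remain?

09:10–09:30, 11:55–12:40, 16:00–20:00

Merge the second list: 07:35–09:10, 13:45–14:25.
08:55–09:30 minus B → 09:10–09:30.
11:55–12:40: no B overlap → unchanged.
16:00–20:00: no B overlap → unchanged.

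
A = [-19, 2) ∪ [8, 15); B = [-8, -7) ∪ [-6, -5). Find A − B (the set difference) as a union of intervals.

[-19, 2) \ B = [-19, -8), [-7, -6), [-5, 2).
[8, 15): nothing removed.

[-19, -8) ∪ [-7, -6) ∪ [-5, 2) ∪ [8, 15)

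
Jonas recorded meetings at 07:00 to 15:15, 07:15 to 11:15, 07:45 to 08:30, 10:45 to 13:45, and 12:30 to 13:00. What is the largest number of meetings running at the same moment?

Walk the sorted start/end points keeping a running depth.
The depth first hits 3 at 07:45.

3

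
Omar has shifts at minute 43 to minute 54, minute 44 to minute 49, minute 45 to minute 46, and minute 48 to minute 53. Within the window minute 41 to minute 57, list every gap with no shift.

After merging, the occupied span is minute 43 to minute 54.
Gaps within minute 41 to minute 57: minute 41 to minute 43, minute 54 to minute 57.

minute 41 to minute 43, minute 54 to minute 57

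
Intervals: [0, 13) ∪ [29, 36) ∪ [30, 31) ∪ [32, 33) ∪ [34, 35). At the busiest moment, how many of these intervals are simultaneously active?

2

At 30, 2 of the intervals are simultaneously active.
No point has more.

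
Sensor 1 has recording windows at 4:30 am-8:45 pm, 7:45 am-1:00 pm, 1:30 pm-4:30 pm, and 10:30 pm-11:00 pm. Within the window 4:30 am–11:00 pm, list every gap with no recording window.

After merging, the occupied span is 4:30 am–8:45 pm, 10:30 pm–11:00 pm.
Gaps within 4:30 am–11:00 pm: 8:45 pm–10:30 pm.

8:45 pm–10:30 pm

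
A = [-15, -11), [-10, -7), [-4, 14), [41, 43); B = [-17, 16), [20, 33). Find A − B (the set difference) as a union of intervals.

[41, 43)

[-15, -11) lies entirely inside B → drops out.
[-10, -7) lies entirely inside B → drops out.
[-4, 14) lies entirely inside B → drops out.
[41, 43) is untouched.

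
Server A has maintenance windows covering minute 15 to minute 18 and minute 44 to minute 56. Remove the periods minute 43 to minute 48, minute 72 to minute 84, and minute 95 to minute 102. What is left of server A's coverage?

minute 15 to minute 18, minute 48 to minute 56

minute 15 to minute 18: nothing removed.
minute 44 to minute 56 \ B = minute 48 to minute 56.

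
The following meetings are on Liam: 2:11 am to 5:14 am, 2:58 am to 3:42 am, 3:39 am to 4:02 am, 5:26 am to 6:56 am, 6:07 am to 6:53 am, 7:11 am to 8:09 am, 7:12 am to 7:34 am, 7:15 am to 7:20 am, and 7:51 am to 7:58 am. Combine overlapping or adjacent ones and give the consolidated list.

2:11 am–5:14 am, 5:26 am–6:56 am, 7:11 am–8:09 am

2:58 am–3:42 am overlaps/touches 2:11 am–5:14 am → extend to 2:11 am–5:14 am.
3:39 am–4:02 am overlaps/touches 2:11 am–5:14 am → extend to 2:11 am–5:14 am.
5:26 am–6:56 am is disjoint → start new block.
6:07 am–6:53 am overlaps/touches 5:26 am–6:56 am → extend to 5:26 am–6:56 am.
7:11 am–8:09 am is disjoint → start new block.
7:12 am–7:34 am overlaps/touches 7:11 am–8:09 am → extend to 7:11 am–8:09 am.
7:15 am–7:20 am overlaps/touches 7:11 am–8:09 am → extend to 7:11 am–8:09 am.
7:51 am–7:58 am overlaps/touches 7:11 am–8:09 am → extend to 7:11 am–8:09 am.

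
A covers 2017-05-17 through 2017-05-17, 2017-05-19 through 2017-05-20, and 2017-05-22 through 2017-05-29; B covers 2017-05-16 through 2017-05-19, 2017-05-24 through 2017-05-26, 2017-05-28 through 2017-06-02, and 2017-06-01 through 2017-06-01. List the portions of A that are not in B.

2017-05-20 through 2017-05-20, 2017-05-22 through 2017-05-23, 2017-05-27 through 2017-05-27

Merge the second list: 2017-05-16 through 2017-05-19, 2017-05-24 through 2017-05-26, 2017-05-28 through 2017-06-02.
2017-05-17 through 2017-05-17: entirely removed.
2017-05-19 through 2017-05-20 \ B = 2017-05-20 through 2017-05-20.
2017-05-22 through 2017-05-29 \ B = 2017-05-22 through 2017-05-23, 2017-05-27 through 2017-05-27.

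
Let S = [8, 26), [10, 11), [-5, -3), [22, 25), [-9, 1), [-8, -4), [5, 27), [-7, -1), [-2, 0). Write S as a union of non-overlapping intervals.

[-9, 1) ∪ [5, 27)

Sort by start: [-9, 1), [-8, -4), [-7, -1), [-5, -3), [-2, 0), [5, 27), [8, 26), [10, 11), [22, 25).
[-8, -4) overlaps/touches [-9, 1) → extend to [-9, 1).
[-7, -1) overlaps/touches [-9, 1) → extend to [-9, 1).
[-5, -3) overlaps/touches [-9, 1) → extend to [-9, 1).
[-2, 0) overlaps/touches [-9, 1) → extend to [-9, 1).
[5, 27) is disjoint → start new block.
[8, 26) overlaps/touches [5, 27) → extend to [5, 27).
[10, 11) overlaps/touches [5, 27) → extend to [5, 27).
[22, 25) overlaps/touches [5, 27) → extend to [5, 27).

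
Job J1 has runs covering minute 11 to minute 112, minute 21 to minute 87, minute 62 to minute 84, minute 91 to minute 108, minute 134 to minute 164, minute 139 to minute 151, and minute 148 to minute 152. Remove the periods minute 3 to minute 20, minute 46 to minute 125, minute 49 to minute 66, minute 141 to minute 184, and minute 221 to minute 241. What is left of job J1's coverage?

minute 20 to minute 46, minute 134 to minute 141

A, merged: minute 11 to minute 112, minute 134 to minute 164.
B, merged: minute 3 to minute 20, minute 46 to minute 125, minute 141 to minute 184, minute 221 to minute 241.
minute 11 to minute 112 with B removed leaves minute 20 to minute 46.
minute 134 to minute 164 with B removed leaves minute 134 to minute 141.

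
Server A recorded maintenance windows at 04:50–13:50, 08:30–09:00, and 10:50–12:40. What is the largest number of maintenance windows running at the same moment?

2

Walk the sorted start/end points keeping a running depth.
The depth first hits 2 at 08:30.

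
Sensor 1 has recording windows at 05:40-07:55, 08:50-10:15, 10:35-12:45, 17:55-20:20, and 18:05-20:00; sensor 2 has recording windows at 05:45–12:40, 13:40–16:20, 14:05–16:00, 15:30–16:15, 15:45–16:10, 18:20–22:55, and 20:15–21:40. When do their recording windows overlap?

Merge the first list: 05:40–07:55, 08:50–10:15, 10:35–12:45, 17:55–20:20.
Merge the second list: 05:45–12:40, 13:40–16:20, 18:20–22:55.
05:40–07:55 overlaps B on 05:45–07:55.
08:50–10:15 overlaps B on 08:50–10:15.
10:35–12:45 overlaps B on 10:35–12:40.
17:55–20:20 overlaps B on 18:20–20:20.

05:45–07:55, 08:50–10:15, 10:35–12:40, 18:20–20:20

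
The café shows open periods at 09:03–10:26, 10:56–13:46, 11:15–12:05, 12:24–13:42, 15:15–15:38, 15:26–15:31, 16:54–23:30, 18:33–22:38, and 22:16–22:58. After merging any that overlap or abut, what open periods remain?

09:03–10:26, 10:56–13:46, 15:15–15:38, 16:54–23:30

10:56–13:46 is disjoint → start new block.
11:15–12:05 overlaps/touches 10:56–13:46 → extend to 10:56–13:46.
12:24–13:42 overlaps/touches 10:56–13:46 → extend to 10:56–13:46.
15:15–15:38 is disjoint → start new block.
15:26–15:31 overlaps/touches 15:15–15:38 → extend to 15:15–15:38.
16:54–23:30 is disjoint → start new block.
18:33–22:38 overlaps/touches 16:54–23:30 → extend to 16:54–23:30.
22:16–22:58 overlaps/touches 16:54–23:30 → extend to 16:54–23:30.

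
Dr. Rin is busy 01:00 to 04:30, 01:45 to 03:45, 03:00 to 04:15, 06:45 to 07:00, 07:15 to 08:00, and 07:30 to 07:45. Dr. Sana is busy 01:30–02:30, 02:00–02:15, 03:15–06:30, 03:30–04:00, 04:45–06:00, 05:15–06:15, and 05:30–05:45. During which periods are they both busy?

01:30–02:30, 03:15–04:30

Merge the first list: 01:00–04:30, 06:45–07:00, 07:15–08:00.
Merge the second list: 01:30–02:30, 03:15–06:30.
01:00–04:30 overlaps B on 01:30–02:30, 03:15–04:30.
06:45–07:00 falls entirely outside B.
07:15–08:00 falls entirely outside B.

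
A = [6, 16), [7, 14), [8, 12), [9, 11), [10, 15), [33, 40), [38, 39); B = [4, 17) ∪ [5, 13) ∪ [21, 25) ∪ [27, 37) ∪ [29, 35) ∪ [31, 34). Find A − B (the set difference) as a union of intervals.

First set merges to [6, 16), [33, 40).
Second set merges to [4, 17), [21, 25), [27, 37).
[6, 16) lies entirely inside B → drops out.
[33, 40) with B removed leaves [37, 40).

[37, 40)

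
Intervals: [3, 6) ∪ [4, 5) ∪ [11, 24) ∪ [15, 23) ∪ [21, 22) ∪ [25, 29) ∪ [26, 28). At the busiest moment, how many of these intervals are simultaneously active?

3

Walk the sorted start/end points keeping a running depth.
The depth first hits 3 at 21.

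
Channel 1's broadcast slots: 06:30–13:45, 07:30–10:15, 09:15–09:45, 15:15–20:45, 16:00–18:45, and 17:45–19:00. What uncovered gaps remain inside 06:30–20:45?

After merging, the occupied span is 06:30–13:45, 15:15–20:45.
Gaps within 06:30–20:45: 13:45–15:15.

13:45–15:15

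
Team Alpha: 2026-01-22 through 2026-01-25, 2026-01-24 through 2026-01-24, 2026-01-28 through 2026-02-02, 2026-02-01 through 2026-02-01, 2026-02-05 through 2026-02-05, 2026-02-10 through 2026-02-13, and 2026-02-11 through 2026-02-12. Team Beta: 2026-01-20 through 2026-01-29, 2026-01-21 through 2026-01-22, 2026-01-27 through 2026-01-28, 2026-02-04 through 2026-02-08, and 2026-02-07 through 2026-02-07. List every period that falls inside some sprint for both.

2026-01-22 through 2026-01-25, 2026-01-28 through 2026-01-29, 2026-02-05 through 2026-02-05

First set merges to 2026-01-22 through 2026-01-25, 2026-01-28 through 2026-02-02, 2026-02-05 through 2026-02-05, 2026-02-10 through 2026-02-13.
Second set merges to 2026-01-20 through 2026-01-29, 2026-02-04 through 2026-02-08.
2026-01-22 through 2026-01-25 meets the second set on 2026-01-22 through 2026-01-25.
2026-01-28 through 2026-02-02 meets the second set on 2026-01-28 through 2026-01-29.
2026-02-05 through 2026-02-05 meets the second set on 2026-02-05 through 2026-02-05.
2026-02-10 through 2026-02-13: no overlap with the second set.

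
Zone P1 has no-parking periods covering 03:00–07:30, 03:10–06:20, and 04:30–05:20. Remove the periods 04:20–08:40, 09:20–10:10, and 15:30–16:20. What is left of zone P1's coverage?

Merge the first list: 03:00–07:30.
03:00–07:30 minus B → 03:00–04:20.

03:00–04:20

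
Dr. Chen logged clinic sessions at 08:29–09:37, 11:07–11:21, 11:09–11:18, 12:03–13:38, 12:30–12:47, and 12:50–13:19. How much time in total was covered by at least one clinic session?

Merged: 08:29-09:37, 11:07-11:21, 12:03-13:38.
Lengths: 1 h 8 min + 14 min + 1 h 35 min = 2 h 57 min.

2 h 57 min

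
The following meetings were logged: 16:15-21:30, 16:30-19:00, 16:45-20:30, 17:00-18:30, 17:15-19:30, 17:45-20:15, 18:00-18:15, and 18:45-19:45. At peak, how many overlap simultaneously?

At 18:00, 7 of the intervals are simultaneously active.
No point has more.

7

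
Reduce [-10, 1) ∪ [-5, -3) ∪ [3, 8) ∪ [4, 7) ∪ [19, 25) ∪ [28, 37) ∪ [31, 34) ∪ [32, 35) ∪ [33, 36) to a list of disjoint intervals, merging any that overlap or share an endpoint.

[-5, -3) overlaps/touches [-10, 1) → extend to [-10, 1).
[3, 8) is disjoint → start new block.
[4, 7) overlaps/touches [3, 8) → extend to [3, 8).
[19, 25) is disjoint → start new block.
[28, 37) is disjoint → start new block.
[31, 34) overlaps/touches [28, 37) → extend to [28, 37).
[32, 35) overlaps/touches [28, 37) → extend to [28, 37).
[33, 36) overlaps/touches [28, 37) → extend to [28, 37).

[-10, 1) ∪ [3, 8) ∪ [19, 25) ∪ [28, 37)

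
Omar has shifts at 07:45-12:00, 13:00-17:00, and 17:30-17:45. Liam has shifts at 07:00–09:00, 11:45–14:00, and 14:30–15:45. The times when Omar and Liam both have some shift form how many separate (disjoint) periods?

A ∩ B = 07:45–09:00, 11:45–12:00, 13:00–14:00, 14:30–15:45.
That is 4 disjoint pieces.

4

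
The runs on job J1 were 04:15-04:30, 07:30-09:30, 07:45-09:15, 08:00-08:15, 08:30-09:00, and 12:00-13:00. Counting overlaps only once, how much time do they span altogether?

Merged: 04:15-04:30, 07:30-09:30, 12:00-13:00.
Lengths: 15 min + 2 h + 1 h = 3 h 15 min.

3 h 15 min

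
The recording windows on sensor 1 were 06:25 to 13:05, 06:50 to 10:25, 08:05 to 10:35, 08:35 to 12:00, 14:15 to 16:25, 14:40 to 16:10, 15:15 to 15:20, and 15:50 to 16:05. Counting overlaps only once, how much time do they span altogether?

8 h 50 min

Merged: 06:25–13:05, 14:15–16:25.
Lengths: 6 h 40 min + 2 h 10 min = 8 h 50 min.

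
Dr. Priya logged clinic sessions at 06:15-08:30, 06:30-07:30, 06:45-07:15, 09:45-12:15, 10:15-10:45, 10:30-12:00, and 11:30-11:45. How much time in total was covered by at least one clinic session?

Merged: 06:15–08:30, 09:45–12:15.
Lengths: 2 h 15 min + 2 h 30 min = 4 h 45 min.

4 h 45 min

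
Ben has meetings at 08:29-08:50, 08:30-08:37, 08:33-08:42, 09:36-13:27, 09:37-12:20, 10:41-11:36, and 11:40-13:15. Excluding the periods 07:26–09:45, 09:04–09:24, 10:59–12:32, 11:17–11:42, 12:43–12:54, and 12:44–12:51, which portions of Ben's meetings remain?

09:45-10:59, 12:32-12:43, 12:54-13:27

Merge the first list: 08:29-08:50, 09:36-13:27.
Merge the second list: 07:26-09:45, 10:59-12:32, 12:43-12:54.
08:29-08:50: entirely removed.
09:36-13:27 \ B = 09:45-10:59, 12:32-12:43, 12:54-13:27.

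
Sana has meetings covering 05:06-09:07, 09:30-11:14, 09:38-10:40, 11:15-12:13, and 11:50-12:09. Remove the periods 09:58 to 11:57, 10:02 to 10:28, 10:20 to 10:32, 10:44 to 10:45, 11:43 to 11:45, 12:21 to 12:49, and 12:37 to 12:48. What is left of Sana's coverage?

05:06–09:07, 09:30–09:58, 11:57–12:13

A, merged: 05:06–09:07, 09:30–11:14, 11:15–12:13.
B, merged: 09:58–11:57, 12:21–12:49.
05:06–09:07: no B overlap → unchanged.
09:30–11:14 minus B → 09:30–09:58.
11:15–12:13 minus B → 11:57–12:13.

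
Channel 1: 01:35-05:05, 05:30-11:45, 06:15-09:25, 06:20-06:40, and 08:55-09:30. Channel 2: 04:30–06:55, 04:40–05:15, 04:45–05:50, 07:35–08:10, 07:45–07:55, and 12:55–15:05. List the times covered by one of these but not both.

01:35–04:30, 05:05–05:30, 06:55–07:35, 08:10–11:45, 12:55–15:05

First set merges to 01:35–05:05, 05:30–11:45.
Second set merges to 04:30–06:55, 07:35–08:10, 12:55–15:05.
A but not B: 01:35–04:30, 06:55–07:35, 08:10–11:45.
B but not A: 05:05–05:30, 12:55–15:05.
Combining gives A △ B.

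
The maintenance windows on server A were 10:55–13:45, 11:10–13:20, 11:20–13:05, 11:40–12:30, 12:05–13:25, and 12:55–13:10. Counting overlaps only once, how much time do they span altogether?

Merged: 10:55–13:45.
Length: 2 h 50 min.

2 h 50 min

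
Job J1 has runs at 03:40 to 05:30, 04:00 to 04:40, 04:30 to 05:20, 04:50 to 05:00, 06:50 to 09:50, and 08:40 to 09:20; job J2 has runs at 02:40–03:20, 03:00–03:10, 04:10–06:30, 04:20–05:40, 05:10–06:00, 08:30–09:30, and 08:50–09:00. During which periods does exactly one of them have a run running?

02:40-03:20, 03:40-04:10, 05:30-06:30, 06:50-08:30, 09:30-09:50

Merge the first list: 03:40-05:30, 06:50-09:50.
Merge the second list: 02:40-03:20, 04:10-06:30, 08:30-09:30.
Only in the first: 03:40-04:10, 06:50-08:30, 09:30-09:50.
Only in the second: 02:40-03:20, 05:30-06:30.
Together these are the periods covered by exactly one.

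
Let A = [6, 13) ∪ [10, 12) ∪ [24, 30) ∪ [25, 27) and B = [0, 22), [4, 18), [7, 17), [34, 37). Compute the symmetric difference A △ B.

A, merged: [6, 13), [24, 30).
B, merged: [0, 22), [34, 37).
A \ B = [24, 30).
B \ A = [0, 6), [13, 22), [34, 37).
Union of the two gives the symmetric difference.

[0, 6) ∪ [13, 22) ∪ [24, 30) ∪ [34, 37)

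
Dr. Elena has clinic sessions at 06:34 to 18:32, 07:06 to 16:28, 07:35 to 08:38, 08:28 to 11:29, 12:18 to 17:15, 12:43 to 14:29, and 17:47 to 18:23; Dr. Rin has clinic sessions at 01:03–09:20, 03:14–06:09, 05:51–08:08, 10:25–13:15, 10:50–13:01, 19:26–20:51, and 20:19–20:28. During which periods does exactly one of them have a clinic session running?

01:03–06:34, 09:20–10:25, 13:15–18:32, 19:26–20:51

First set merges to 06:34–18:32.
Second set merges to 01:03–09:20, 10:25–13:15, 19:26–20:51.
A \ B = 09:20–10:25, 13:15–18:32.
B \ A = 01:03–06:34, 19:26–20:51.
Union of the two gives the symmetric difference.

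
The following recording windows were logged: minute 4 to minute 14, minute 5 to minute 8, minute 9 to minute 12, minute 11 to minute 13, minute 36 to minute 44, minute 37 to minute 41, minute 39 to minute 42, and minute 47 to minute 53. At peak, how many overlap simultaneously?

3

Sweep endpoints in order; track running count of active intervals.
Peak of 3 reached at minute 11.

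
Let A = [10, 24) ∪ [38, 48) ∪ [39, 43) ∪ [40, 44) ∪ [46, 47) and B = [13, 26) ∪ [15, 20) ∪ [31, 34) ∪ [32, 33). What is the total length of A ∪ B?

29

First set merges to [10, 24), [38, 48).
Second set merges to [13, 26), [31, 34).
A ∪ B = [10, 26), [31, 34), [38, 48).
Total: 16 + 3 + 10 = 29.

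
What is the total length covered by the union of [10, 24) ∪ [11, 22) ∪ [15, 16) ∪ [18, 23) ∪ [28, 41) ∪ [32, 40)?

27

Merged: [10, 24), [28, 41).
Lengths: 14 + 13 = 27.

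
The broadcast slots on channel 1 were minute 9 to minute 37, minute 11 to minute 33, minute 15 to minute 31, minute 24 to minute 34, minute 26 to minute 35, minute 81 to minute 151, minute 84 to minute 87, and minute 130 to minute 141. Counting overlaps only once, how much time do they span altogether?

98 minutes

Merged: minute 9 to minute 37, minute 81 to minute 151.
Lengths: 28 minutes + 70 minutes = 98 minutes.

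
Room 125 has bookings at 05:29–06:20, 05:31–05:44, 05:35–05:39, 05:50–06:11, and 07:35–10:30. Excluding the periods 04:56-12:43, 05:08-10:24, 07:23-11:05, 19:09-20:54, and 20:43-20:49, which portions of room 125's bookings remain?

none

A, merged: 05:29-06:20, 07:35-10:30.
B, merged: 04:56-12:43, 19:09-20:54.
05:29-06:20 lies entirely inside B → drops out.
07:35-10:30 lies entirely inside B → drops out.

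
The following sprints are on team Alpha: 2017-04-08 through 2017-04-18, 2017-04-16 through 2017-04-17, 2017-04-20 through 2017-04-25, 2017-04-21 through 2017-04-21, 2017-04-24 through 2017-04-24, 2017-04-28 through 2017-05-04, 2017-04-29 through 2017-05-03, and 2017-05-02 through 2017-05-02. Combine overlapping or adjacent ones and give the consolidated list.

2017-04-16 through 2017-04-17 overlaps/touches 2017-04-08 through 2017-04-18 → extend to 2017-04-08 through 2017-04-18.
2017-04-20 through 2017-04-25 is disjoint → start new block.
2017-04-21 through 2017-04-21 overlaps/touches 2017-04-20 through 2017-04-25 → extend to 2017-04-20 through 2017-04-25.
2017-04-24 through 2017-04-24 overlaps/touches 2017-04-20 through 2017-04-25 → extend to 2017-04-20 through 2017-04-25.
2017-04-28 through 2017-05-04 is disjoint → start new block.
2017-04-29 through 2017-05-03 overlaps/touches 2017-04-28 through 2017-05-04 → extend to 2017-04-28 through 2017-05-04.
2017-05-02 through 2017-05-02 overlaps/touches 2017-04-28 through 2017-05-04 → extend to 2017-04-28 through 2017-05-04.

2017-04-08 through 2017-04-18, 2017-04-20 through 2017-04-25, 2017-04-28 through 2017-05-04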